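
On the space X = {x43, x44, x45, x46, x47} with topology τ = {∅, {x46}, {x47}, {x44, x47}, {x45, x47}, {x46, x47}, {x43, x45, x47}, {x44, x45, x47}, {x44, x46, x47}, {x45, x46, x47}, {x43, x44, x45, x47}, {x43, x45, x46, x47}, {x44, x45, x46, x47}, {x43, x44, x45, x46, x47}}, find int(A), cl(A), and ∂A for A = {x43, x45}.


int(A) = ∅, cl(A) = {x43, x45}, ∂A = {x43, x45}.

Closed sets in (X, τ) are complements of opens:
  closed(X, τ) = {∅, {x43}, {x44}, {x46}, {x43, x44}, {x43, x45}, {x43, x46}, {x44, x46}, {x43, x44, x45}, {x43, x44, x46}, {x43, x45, x46}, {x43, x44, x45, x46}, {x43, x44, x45, x47}, {x43, x44, x45, x46, x47}}.
int(A) = ⋃ {U ∈ τ : U ⊆ A}. Opens contained in A: ∅.
Taking the union of these: int(A) = ∅.
cl(A) = ⋂ {C closed : A ⊆ C}. Closed sets containing A: {x43, x45}, {x43, x44, x45}, {x43, x45, x46}, {x43, x44, x45, x46}, {x43, x44, x45, x47}, {x43, x44, x45, x46, x47}.
Intersecting these: cl(A) = {x43, x45}.
∂A = cl(A) ∖ int(A) = {x43, x45} ∖ ∅ = {x43, x45}.


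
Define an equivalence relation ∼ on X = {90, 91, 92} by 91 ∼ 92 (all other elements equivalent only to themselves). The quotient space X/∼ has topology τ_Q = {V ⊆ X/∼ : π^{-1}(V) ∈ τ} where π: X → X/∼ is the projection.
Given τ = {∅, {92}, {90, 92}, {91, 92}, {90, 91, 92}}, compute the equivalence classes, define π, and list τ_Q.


X/∼ = {[90], [91=92]}; |τ_Q| = 3.

Equivalence classes: [90], [91=92].
Quotient map π: X → X/∼ sends 90 ↦ [90], 91 ↦ [91=92], 92 ↦ [91=92].
For each subset V ⊆ X/∼, compute π^{-1}(V) ⊆ X and check whether π^{-1}(V) ∈ τ. V is open in τ_Q iff π^{-1}(V) ∈ τ.
  V = {}: π^{-1}(V) = ∅ ∈ τ ✓.
  V = {[90]}: π^{-1}(V) = {90} ∉ τ ✗.
  V = {[91=92]}: π^{-1}(V) = {91, 92} ∈ τ ✓.
  V = {[90], [91=92]}: π^{-1}(V) = {90, 91, 92} ∈ τ ✓.
Open sets in the quotient: τ_Q = {{}, {[91=92]}, {[90], [91=92]}} (3 elements).


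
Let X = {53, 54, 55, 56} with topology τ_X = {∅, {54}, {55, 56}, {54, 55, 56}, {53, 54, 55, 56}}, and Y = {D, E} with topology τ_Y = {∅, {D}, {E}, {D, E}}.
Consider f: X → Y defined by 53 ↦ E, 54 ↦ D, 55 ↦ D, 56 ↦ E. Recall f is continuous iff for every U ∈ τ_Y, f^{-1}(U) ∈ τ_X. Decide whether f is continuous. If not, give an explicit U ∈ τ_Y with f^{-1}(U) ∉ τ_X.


f is NOT continuous.

Compute f^{-1}(U) for each U ∈ τ_Y:
  U = ∅: f^{-1}(U) = ∅ ∈ τ_X ✓.
  U = {D}: f^{-1}(U) = {54, 55} ∉ τ_X ✗.
  U = {E}: f^{-1}(U) = {53, 56} ∉ τ_X ✗.
  U = {D, E}: f^{-1}(U) = {53, 54, 55, 56} ∈ τ_X ✓.
Found U = {D} with f^{-1}(U) = {54, 55} not in τ_X. Therefore f is NOT continuous.


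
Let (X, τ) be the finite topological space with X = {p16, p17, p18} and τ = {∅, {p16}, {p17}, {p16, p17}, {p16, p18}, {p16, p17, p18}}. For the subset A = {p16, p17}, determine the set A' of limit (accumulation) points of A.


A' = {p18}

For each x ∈ X, list the open sets U ∈ τ with x ∈ U, then check whether U ∩ (A ∖ {x}) ≠ ∅ for every such U.
  x = p16: open {p16} ∋ x has {p16} ∩ (A ∖ {p16}) = ∅, so x is NOT a limit point.
  x = p17: open {p17} ∋ x has {p17} ∩ (A ∖ {p17}) = ∅, so x is NOT a limit point.
  x = p18: opens ∋ x are {p16, p18}, {p16, p17, p18}; each meets A ∖ {p18}, so x IS a limit point.
Collecting: A' = {p18}.


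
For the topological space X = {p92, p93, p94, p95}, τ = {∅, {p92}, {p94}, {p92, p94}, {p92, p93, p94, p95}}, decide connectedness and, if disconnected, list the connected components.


(X, τ) is connected.

Find clopen sets (U ∈ τ with X ∖ U ∈ τ):
  U = ∅, X ∖ U = {p92, p93, p94, p95} — both open, so U is clopen.
  U = {p92, p93, p94, p95}, X ∖ U = ∅ — both open, so U is clopen.
Only trivial clopens (∅ and X) exist, so (X, τ) is connected.
Compute connected components by grouping points that agree on all clopens:
  component: {p92, p93, p94, p95}


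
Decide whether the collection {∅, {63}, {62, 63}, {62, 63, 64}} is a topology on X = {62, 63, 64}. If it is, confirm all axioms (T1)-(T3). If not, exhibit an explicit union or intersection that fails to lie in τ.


τ IS a topology on X.

Axiom (T1): ∅ ∈ τ? Yes; X ∈ τ? Yes.
Axiom (T2/T3): check pairwise unions and intersections of members of τ.
All pairwise intersections and unions checked — each lies in τ. Therefore τ satisfies (T1), (T2), (T3): it IS a topology on X.


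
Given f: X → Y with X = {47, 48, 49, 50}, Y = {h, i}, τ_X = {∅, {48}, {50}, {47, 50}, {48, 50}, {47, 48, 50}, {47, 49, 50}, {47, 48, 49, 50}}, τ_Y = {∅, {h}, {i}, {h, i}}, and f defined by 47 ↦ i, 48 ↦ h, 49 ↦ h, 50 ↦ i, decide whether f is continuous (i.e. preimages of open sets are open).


f is NOT continuous.

Compute f^{-1}(U) for each U ∈ τ_Y:
  U = ∅: f^{-1}(U) = ∅ ∈ τ_X ✓.
  U = {h}: f^{-1}(U) = {48, 49} ∉ τ_X ✗.
  U = {i}: f^{-1}(U) = {47, 50} ∈ τ_X ✓.
  U = {h, i}: f^{-1}(U) = {47, 48, 49, 50} ∈ τ_X ✓.
Found U = {h} with f^{-1}(U) = {48, 49} not in τ_X. Therefore f is NOT continuous.


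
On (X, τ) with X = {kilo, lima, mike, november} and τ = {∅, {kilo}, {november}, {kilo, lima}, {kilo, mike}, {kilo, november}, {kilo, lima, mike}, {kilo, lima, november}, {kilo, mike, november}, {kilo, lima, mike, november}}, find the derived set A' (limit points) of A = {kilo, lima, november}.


A' = {lima, mike}

For each x ∈ X, list the open sets U ∈ τ with x ∈ U, then check whether U ∩ (A ∖ {x}) ≠ ∅ for every such U.
  x = kilo: open {kilo} ∋ x has {kilo} ∩ (A ∖ {kilo}) = ∅, so x is NOT a limit point.
  x = lima: opens ∋ x are {kilo, lima}, {kilo, lima, mike}, {kilo, lima, november}, {kilo, lima, mike, november}; each meets A ∖ {lima}, so x IS a limit point.
  x = mike: opens ∋ x are {kilo, mike}, {kilo, lima, mike}, {kilo, mike, november}, {kilo, lima, mike, november}; each meets A ∖ {mike}, so x IS a limit point.
  x = november: open {november} ∋ x has {november} ∩ (A ∖ {november}) = ∅, so x is NOT a limit point.
Collecting: A' = {lima, mike}.


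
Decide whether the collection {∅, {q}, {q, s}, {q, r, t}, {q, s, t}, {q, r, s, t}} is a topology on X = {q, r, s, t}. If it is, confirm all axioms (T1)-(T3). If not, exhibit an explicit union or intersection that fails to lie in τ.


τ is NOT a topology on X.

Axiom (T1): ∅ ∈ τ? Yes; X ∈ τ? Yes.
Axiom (T2/T3): check pairwise unions and intersections of members of τ.
Counterexample for (T3): {q, r, t} ∩ {q, s, t} = {q, t} ∉ τ. Therefore τ is NOT a topology.


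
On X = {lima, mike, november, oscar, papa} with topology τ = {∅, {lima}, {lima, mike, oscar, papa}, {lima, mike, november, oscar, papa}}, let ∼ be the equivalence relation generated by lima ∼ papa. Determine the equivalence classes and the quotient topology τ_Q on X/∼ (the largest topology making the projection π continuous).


X/∼ = {[lima=papa], [mike], [november], [oscar]}; |τ_Q| = 3.

Equivalence classes: [lima=papa], [mike], [november], [oscar].
Quotient map π: X → X/∼ sends lima ↦ [lima=papa], mike ↦ [mike], november ↦ [november], oscar ↦ [oscar], papa ↦ [lima=papa].
For each subset V ⊆ X/∼, compute π^{-1}(V) ⊆ X and check whether π^{-1}(V) ∈ τ. V is open in τ_Q iff π^{-1}(V) ∈ τ.
  V = {}: π^{-1}(V) = ∅ ∈ τ ✓.
  V = {[lima=papa]}: π^{-1}(V) = {lima, papa} ∉ τ ✗.
  V = {[mike]}: π^{-1}(V) = {mike} ∉ τ ✗.
  V = {[lima=papa], [mike]}: π^{-1}(V) = {lima, mike, papa} ∉ τ ✗.
  V = {[november]}: π^{-1}(V) = {november} ∉ τ ✗.
  V = {[lima=papa], [november]}: π^{-1}(V) = {lima, november, papa} ∉ τ ✗.
  V = {[mike], [november]}: π^{-1}(V) = {mike, november} ∉ τ ✗.
  V = {[lima=papa], [mike], [november]}: π^{-1}(V) = {lima, mike, november, papa} ∉ τ ✗.
  V = {[oscar]}: π^{-1}(V) = {oscar} ∉ τ ✗.
  V = {[lima=papa], [oscar]}: π^{-1}(V) = {lima, oscar, papa} ∉ τ ✗.
  V = {[mike], [oscar]}: π^{-1}(V) = {mike, oscar} ∉ τ ✗.
  V = {[lima=papa], [mike], [oscar]}: π^{-1}(V) = {lima, mike, oscar, papa} ∈ τ ✓.
  V = {[november], [oscar]}: π^{-1}(V) = {november, oscar} ∉ τ ✗.
  V = {[lima=papa], [november], [oscar]}: π^{-1}(V) = {lima, november, oscar, papa} ∉ τ ✗.
  V = {[mike], [november], [oscar]}: π^{-1}(V) = {mike, november, oscar} ∉ τ ✗.
  V = {[lima=papa], [mike], [november], [oscar]}: π^{-1}(V) = {lima, mike, november, oscar, papa} ∈ τ ✓.
Open sets in the quotient: τ_Q = {{}, {[lima=papa], [mike], [oscar]}, {[lima=papa], [mike], [november], [oscar]}} (3 elements).


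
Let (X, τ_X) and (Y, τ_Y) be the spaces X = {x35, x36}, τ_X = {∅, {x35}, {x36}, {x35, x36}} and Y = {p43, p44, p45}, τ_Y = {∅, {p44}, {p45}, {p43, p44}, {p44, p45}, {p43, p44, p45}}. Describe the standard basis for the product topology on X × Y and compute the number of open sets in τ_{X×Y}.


Basis B = {∅ × ∅, {x35} × {p44}, {x35} × {p45}, {x36} × {p44}, {x36} × {p45}, {x35} × {p43, p44}, {x35} × {p44, p45}, {x35, x36} × {p44}, {x35, x36} × {p45}, {x36} × {p43, p44}, {x36} × {p44, p45}, {x35} × {p43, p44, p45}, {x36} × {p43, p44, p45}, {x35, x36} × {p43, p44}, {x35, x36} × {p44, p45}, {x35, x36} × {p43, p44, p45}}; |τ_{X×Y}| = 36.

Enumerate products U × V with U ∈ τ_X, V ∈ τ_Y (deduplicated):
  ∅ × ∅ = {} (∅)
  {x35} × {p44} = {(x35,p44)}
  {x35} × {p45} = {(x35,p45)}
  {x36} × {p44} = {(x36,p44)}
  {x36} × {p45} = {(x36,p45)}
  {x35} × {p43, p44} = {(x35,p43), (x35,p44)}
  {x35} × {p44, p45} = {(x35,p44), (x35,p45)}
  {x35, x36} × {p44} = {(x35,p44), (x36,p44)}
  {x35, x36} × {p45} = {(x35,p45), (x36,p45)}
  {x36} × {p43, p44} = {(x36,p43), (x36,p44)}
  {x36} × {p44, p45} = {(x36,p44), (x36,p45)}
  {x35} × {p43, p44, p45} = {(x35,p43), (x35,p44), (x35,p45)}
  {x36} × {p43, p44, p45} = {(x36,p43), (x36,p44), (x36,p45)}
  {x35, x36} × {p43, p44} = {(x35,p43), (x35,p44), (x36,p43), (x36,p44)}
  {x35, x36} × {p44, p45} = {(x35,p44), (x35,p45), (x36,p44), (x36,p45)}
  {x35, x36} × {p43, p44, p45} = {(x35,p43), (x35,p44), (x35,p45), (x36,p43), (x36,p44), (x36,p45)}
These 16 distinct sets form the basis B.
Close under arbitrary unions to get τ_{X×Y}; counting gives |τ_{X×Y}| = 36.


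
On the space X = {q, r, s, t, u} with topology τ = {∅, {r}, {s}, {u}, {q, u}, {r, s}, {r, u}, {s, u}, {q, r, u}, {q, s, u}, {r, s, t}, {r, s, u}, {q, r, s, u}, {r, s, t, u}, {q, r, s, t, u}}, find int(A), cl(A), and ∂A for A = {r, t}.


int(A) = {r}, cl(A) = {r, t}, ∂A = {t}.

Closed sets in (X, τ) are complements of opens:
  closed(X, τ) = {∅, {q}, {t}, {q, t}, {q, u}, {r, t}, {s, t}, {q, r, t}, {q, s, t}, {q, t, u}, {r, s, t}, {q, r, s, t}, {q, r, t, u}, {q, s, t, u}, {q, r, s, t, u}}.
int(A) = ⋃ {U ∈ τ : U ⊆ A}. Opens contained in A: ∅, {r}.
Taking the union of these: int(A) = {r}.
cl(A) = ⋂ {C closed : A ⊆ C}. Closed sets containing A: {r, t}, {q, r, t}, {r, s, t}, {q, r, s, t}, {q, r, t, u}, {q, r, s, t, u}.
Intersecting these: cl(A) = {r, t}.
∂A = cl(A) ∖ int(A) = {r, t} ∖ {r} = {t}.


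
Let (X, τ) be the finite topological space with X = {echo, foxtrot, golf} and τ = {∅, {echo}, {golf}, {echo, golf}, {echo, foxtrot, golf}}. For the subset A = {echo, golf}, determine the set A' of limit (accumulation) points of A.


A' = {foxtrot}

For each x ∈ X, list the open sets U ∈ τ with x ∈ U, then check whether U ∩ (A ∖ {x}) ≠ ∅ for every such U.
  x = echo: open {echo} ∋ x has {echo} ∩ (A ∖ {echo}) = ∅, so x is NOT a limit point.
  x = foxtrot: opens ∋ x are {echo, foxtrot, golf}; each meets A ∖ {foxtrot}, so x IS a limit point.
  x = golf: open {golf} ∋ x has {golf} ∩ (A ∖ {golf}) = ∅, so x is NOT a limit point.
Collecting: A' = {foxtrot}.


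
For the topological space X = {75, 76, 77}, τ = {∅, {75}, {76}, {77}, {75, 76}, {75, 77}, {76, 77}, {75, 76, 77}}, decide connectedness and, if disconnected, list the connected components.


(X, τ) is disconnected; components = [{75}, {76}, {77}].

Find clopen sets (U ∈ τ with X ∖ U ∈ τ):
  U = ∅, X ∖ U = {75, 76, 77} — both open, so U is clopen.
  U = {75}, X ∖ U = {76, 77} — both open, so U is clopen.
  U = {76}, X ∖ U = {75, 77} — both open, so U is clopen.
  U = {77}, X ∖ U = {75, 76} — both open, so U is clopen.
  U = {75, 76}, X ∖ U = {77} — both open, so U is clopen.
  U = {75, 77}, X ∖ U = {76} — both open, so U is clopen.
  U = {76, 77}, X ∖ U = {75} — both open, so U is clopen.
  U = {75, 76, 77}, X ∖ U = ∅ — both open, so U is clopen.
Nontrivial clopen(s) exist: e.g. {75, 77}. So (X, τ) is disconnected.
Compute connected components by grouping points that agree on all clopens:
  component: {75}
  component: {76}
  component: {77}


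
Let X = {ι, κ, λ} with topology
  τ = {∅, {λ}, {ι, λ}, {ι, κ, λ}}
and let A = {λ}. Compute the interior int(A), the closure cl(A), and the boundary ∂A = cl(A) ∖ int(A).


int(A) = {λ}, cl(A) = {ι, κ, λ}, ∂A = {ι, κ}.

Closed sets in (X, τ) are complements of opens:
  closed(X, τ) = {∅, {κ}, {ι, κ}, {ι, κ, λ}}.
int(A) = ⋃ {U ∈ τ : U ⊆ A}. Opens contained in A: ∅, {λ}.
Taking the union of these: int(A) = {λ}.
cl(A) = ⋂ {C closed : A ⊆ C}. Closed sets containing A: {ι, κ, λ}.
Intersecting these: cl(A) = {ι, κ, λ}.
∂A = cl(A) ∖ int(A) = {ι, κ, λ} ∖ {λ} = {ι, κ}.


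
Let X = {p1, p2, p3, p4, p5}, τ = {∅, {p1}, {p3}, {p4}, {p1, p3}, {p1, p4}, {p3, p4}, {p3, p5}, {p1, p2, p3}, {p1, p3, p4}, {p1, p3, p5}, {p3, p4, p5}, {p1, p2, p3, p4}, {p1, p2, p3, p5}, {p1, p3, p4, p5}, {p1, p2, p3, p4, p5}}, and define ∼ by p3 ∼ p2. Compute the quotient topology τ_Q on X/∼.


X/∼ = {[p1], [p2=p3], [p4], [p5]}; |τ_Q| = 8.

Equivalence classes: [p1], [p2=p3], [p4], [p5].
Quotient map π: X → X/∼ sends p1 ↦ [p1], p2 ↦ [p2=p3], p3 ↦ [p2=p3], p4 ↦ [p4], p5 ↦ [p5].
For each subset V ⊆ X/∼, compute π^{-1}(V) ⊆ X and check whether π^{-1}(V) ∈ τ. V is open in τ_Q iff π^{-1}(V) ∈ τ.
  V = {}: π^{-1}(V) = ∅ ∈ τ ✓.
  V = {[p1]}: π^{-1}(V) = {p1} ∈ τ ✓.
  V = {[p2=p3]}: π^{-1}(V) = {p2, p3} ∉ τ ✗.
  V = {[p1], [p2=p3]}: π^{-1}(V) = {p1, p2, p3} ∈ τ ✓.
  V = {[p4]}: π^{-1}(V) = {p4} ∈ τ ✓.
  V = {[p1], [p4]}: π^{-1}(V) = {p1, p4} ∈ τ ✓.
  V = {[p2=p3], [p4]}: π^{-1}(V) = {p2, p3, p4} ∉ τ ✗.
  V = {[p1], [p2=p3], [p4]}: π^{-1}(V) = {p1, p2, p3, p4} ∈ τ ✓.
  V = {[p5]}: π^{-1}(V) = {p5} ∉ τ ✗.
  V = {[p1], [p5]}: π^{-1}(V) = {p1, p5} ∉ τ ✗.
  V = {[p2=p3], [p5]}: π^{-1}(V) = {p2, p3, p5} ∉ τ ✗.
  V = {[p1], [p2=p3], [p5]}: π^{-1}(V) = {p1, p2, p3, p5} ∈ τ ✓.
  V = {[p4], [p5]}: π^{-1}(V) = {p4, p5} ∉ τ ✗.
  V = {[p1], [p4], [p5]}: π^{-1}(V) = {p1, p4, p5} ∉ τ ✗.
  V = {[p2=p3], [p4], [p5]}: π^{-1}(V) = {p2, p3, p4, p5} ∉ τ ✗.
  V = {[p1], [p2=p3], [p4], [p5]}: π^{-1}(V) = {p1, p2, p3, p4, p5} ∈ τ ✓.
Open sets in the quotient: τ_Q = {{}, {[p1]}, {[p1], [p2=p3]}, {[p4]}, {[p1], [p4]}, {[p1], [p2=p3], [p4]}, {[p1], [p2=p3], [p5]}, {[p1], [p2=p3], [p4], [p5]}} (8 elements).


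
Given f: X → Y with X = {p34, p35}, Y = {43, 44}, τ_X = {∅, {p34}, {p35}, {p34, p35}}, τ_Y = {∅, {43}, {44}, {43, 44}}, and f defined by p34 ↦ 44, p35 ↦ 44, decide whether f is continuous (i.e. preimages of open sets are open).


f IS continuous.

Compute f^{-1}(U) for each U ∈ τ_Y:
  U = ∅: f^{-1}(U) = ∅ ∈ τ_X ✓.
  U = {43}: f^{-1}(U) = ∅ ∈ τ_X ✓.
  U = {44}: f^{-1}(U) = {p34, p35} ∈ τ_X ✓.
  U = {43, 44}: f^{-1}(U) = {p34, p35} ∈ τ_X ✓.
Every preimage lies in τ_X, so f IS continuous.


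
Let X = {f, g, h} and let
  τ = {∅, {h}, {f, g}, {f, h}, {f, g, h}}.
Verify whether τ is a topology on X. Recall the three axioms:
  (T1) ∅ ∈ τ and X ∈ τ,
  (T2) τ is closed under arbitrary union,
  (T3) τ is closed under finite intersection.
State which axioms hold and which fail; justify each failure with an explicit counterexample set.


τ is NOT a topology on X.

Axiom (T1): ∅ ∈ τ? Yes; X ∈ τ? Yes.
Axiom (T2/T3): check pairwise unions and intersections of members of τ.
Counterexample for (T3): {f, g} ∩ {f, h} = {f} ∉ τ. Therefore τ is NOT a topology.


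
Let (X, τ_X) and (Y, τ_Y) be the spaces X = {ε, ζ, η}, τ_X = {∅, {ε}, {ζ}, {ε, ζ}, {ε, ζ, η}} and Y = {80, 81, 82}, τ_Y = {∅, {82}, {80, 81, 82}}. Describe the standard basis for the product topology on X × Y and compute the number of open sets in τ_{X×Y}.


Basis B = {∅ × ∅, {ε} × {82}, {ζ} × {82}, {ε, ζ} × {82}, {ε} × {80, 81, 82}, {ε, ζ, η} × {82}, {ζ} × {80, 81, 82}, {ε, ζ} × {80, 81, 82}, {ε, ζ, η} × {80, 81, 82}}; |τ_{X×Y}| = 14.

Enumerate products U × V with U ∈ τ_X, V ∈ τ_Y (deduplicated):
  ∅ × ∅ = {} (∅)
  {ε} × {82} = {(ε,82)}
  {ζ} × {82} = {(ζ,82)}
  {ε, ζ} × {82} = {(ε,82), (ζ,82)}
  {ε} × {80, 81, 82} = {(ε,80), (ε,81), (ε,82)}
  {ε, ζ, η} × {82} = {(ε,82), (ζ,82), (η,82)}
  {ζ} × {80, 81, 82} = {(ζ,80), (ζ,81), (ζ,82)}
  {ε, ζ} × {80, 81, 82} = {(ε,80), (ε,81), (ε,82), (ζ,80), (ζ,81), (ζ,82)}
  {ε, ζ, η} × {80, 81, 82} = {(ε,80), (ε,81), (ε,82), (ζ,80), (ζ,81), (ζ,82), (η,80), (η,81), (η,82)}
These 9 distinct sets form the basis B.
Close under arbitrary unions to get τ_{X×Y}; counting gives |τ_{X×Y}| = 14.


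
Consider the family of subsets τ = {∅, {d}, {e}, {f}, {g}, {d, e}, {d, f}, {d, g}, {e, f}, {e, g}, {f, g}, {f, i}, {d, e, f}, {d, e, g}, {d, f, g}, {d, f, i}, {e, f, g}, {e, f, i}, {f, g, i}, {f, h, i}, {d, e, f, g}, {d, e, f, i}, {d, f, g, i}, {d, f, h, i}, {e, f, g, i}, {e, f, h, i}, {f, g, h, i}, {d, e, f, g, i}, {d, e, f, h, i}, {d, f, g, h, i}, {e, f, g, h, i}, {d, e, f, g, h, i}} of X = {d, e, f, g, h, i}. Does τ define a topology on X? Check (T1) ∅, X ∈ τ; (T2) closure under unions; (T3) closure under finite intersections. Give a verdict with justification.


τ IS a topology on X.

Axiom (T1): ∅ ∈ τ? Yes; X ∈ τ? Yes.
Axiom (T2/T3): check pairwise unions and intersections of members of τ.
All pairwise intersections and unions checked — each lies in τ. Therefore τ satisfies (T1), (T2), (T3): it IS a topology on X.


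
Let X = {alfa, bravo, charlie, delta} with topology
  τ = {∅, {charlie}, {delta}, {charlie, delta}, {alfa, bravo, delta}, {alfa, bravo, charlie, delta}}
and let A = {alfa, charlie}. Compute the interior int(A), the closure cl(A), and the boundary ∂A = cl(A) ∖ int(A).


int(A) = {charlie}, cl(A) = {alfa, bravo, charlie}, ∂A = {alfa, bravo}.

Closed sets in (X, τ) are complements of opens:
  closed(X, τ) = {∅, {charlie}, {alfa, bravo}, {alfa, bravo, charlie}, {alfa, bravo, delta}, {alfa, bravo, charlie, delta}}.
int(A) = ⋃ {U ∈ τ : U ⊆ A}. Opens contained in A: ∅, {charlie}.
Taking the union of these: int(A) = {charlie}.
cl(A) = ⋂ {C closed : A ⊆ C}. Closed sets containing A: {alfa, bravo, charlie}, {alfa, bravo, charlie, delta}.
Intersecting these: cl(A) = {alfa, bravo, charlie}.
∂A = cl(A) ∖ int(A) = {alfa, bravo, charlie} ∖ {charlie} = {alfa, bravo}.


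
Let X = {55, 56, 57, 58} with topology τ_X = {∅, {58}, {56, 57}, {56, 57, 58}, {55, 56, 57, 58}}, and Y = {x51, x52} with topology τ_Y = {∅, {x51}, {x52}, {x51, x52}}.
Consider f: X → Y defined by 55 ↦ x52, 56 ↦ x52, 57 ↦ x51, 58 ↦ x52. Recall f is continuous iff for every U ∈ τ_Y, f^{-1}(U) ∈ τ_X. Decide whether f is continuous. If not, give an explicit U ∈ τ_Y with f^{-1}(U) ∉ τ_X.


f is NOT continuous.

Compute f^{-1}(U) for each U ∈ τ_Y:
  U = ∅: f^{-1}(U) = ∅ ∈ τ_X ✓.
  U = {x51}: f^{-1}(U) = {57} ∉ τ_X ✗.
  U = {x52}: f^{-1}(U) = {55, 56, 58} ∉ τ_X ✗.
  U = {x51, x52}: f^{-1}(U) = {55, 56, 57, 58} ∈ τ_X ✓.
Found U = {x51} with f^{-1}(U) = {57} not in τ_X. Therefore f is NOT continuous.


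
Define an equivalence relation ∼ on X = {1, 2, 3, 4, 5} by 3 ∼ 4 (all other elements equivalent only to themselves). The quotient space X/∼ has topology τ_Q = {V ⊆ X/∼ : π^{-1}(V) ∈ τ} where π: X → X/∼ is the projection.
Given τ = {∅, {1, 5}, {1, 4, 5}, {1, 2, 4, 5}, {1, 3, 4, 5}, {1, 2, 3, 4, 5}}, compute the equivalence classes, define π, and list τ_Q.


X/∼ = {[1], [2], [3=4], [5]}; |τ_Q| = 4.

Equivalence classes: [1], [2], [3=4], [5].
Quotient map π: X → X/∼ sends 1 ↦ [1], 2 ↦ [2], 3 ↦ [3=4], 4 ↦ [3=4], 5 ↦ [5].
For each subset V ⊆ X/∼, compute π^{-1}(V) ⊆ X and check whether π^{-1}(V) ∈ τ. V is open in τ_Q iff π^{-1}(V) ∈ τ.
  V = {}: π^{-1}(V) = ∅ ∈ τ ✓.
  V = {[1]}: π^{-1}(V) = {1} ∉ τ ✗.
  V = {[2]}: π^{-1}(V) = {2} ∉ τ ✗.
  V = {[1], [2]}: π^{-1}(V) = {1, 2} ∉ τ ✗.
  V = {[3=4]}: π^{-1}(V) = {3, 4} ∉ τ ✗.
  V = {[1], [3=4]}: π^{-1}(V) = {1, 3, 4} ∉ τ ✗.
  V = {[2], [3=4]}: π^{-1}(V) = {2, 3, 4} ∉ τ ✗.
  V = {[1], [2], [3=4]}: π^{-1}(V) = {1, 2, 3, 4} ∉ τ ✗.
  V = {[5]}: π^{-1}(V) = {5} ∉ τ ✗.
  V = {[1], [5]}: π^{-1}(V) = {1, 5} ∈ τ ✓.
  V = {[2], [5]}: π^{-1}(V) = {2, 5} ∉ τ ✗.
  V = {[1], [2], [5]}: π^{-1}(V) = {1, 2, 5} ∉ τ ✗.
  V = {[3=4], [5]}: π^{-1}(V) = {3, 4, 5} ∉ τ ✗.
  V = {[1], [3=4], [5]}: π^{-1}(V) = {1, 3, 4, 5} ∈ τ ✓.
  V = {[2], [3=4], [5]}: π^{-1}(V) = {2, 3, 4, 5} ∉ τ ✗.
  V = {[1], [2], [3=4], [5]}: π^{-1}(V) = {1, 2, 3, 4, 5} ∈ τ ✓.
Open sets in the quotient: τ_Q = {{}, {[1], [5]}, {[1], [3=4], [5]}, {[1], [2], [3=4], [5]}} (4 elements).


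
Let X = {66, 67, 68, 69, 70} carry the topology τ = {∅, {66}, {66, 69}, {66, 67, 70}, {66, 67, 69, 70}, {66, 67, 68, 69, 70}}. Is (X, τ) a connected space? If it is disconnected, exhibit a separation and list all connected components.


(X, τ) is connected.

Find clopen sets (U ∈ τ with X ∖ U ∈ τ):
  U = ∅, X ∖ U = {66, 67, 68, 69, 70} — both open, so U is clopen.
  U = {66, 67, 68, 69, 70}, X ∖ U = ∅ — both open, so U is clopen.
Only trivial clopens (∅ and X) exist, so (X, τ) is connected.
Compute connected components by grouping points that agree on all clopens:
  component: {66, 67, 68, 69, 70}


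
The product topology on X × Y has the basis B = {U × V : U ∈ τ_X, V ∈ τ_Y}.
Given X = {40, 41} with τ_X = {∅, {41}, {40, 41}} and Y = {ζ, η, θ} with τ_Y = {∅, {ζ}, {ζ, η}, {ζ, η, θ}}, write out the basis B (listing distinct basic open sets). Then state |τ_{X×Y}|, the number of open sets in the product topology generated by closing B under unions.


Basis B = {∅ × ∅, {41} × {ζ}, {40, 41} × {ζ}, {41} × {ζ, η}, {41} × {ζ, η, θ}, {40, 41} × {ζ, η}, {40, 41} × {ζ, η, θ}}; |τ_{X×Y}| = 10.

Enumerate products U × V with U ∈ τ_X, V ∈ τ_Y (deduplicated):
  ∅ × ∅ = {} (∅)
  {41} × {ζ} = {(41,ζ)}
  {40, 41} × {ζ} = {(40,ζ), (41,ζ)}
  {41} × {ζ, η} = {(41,ζ), (41,η)}
  {41} × {ζ, η, θ} = {(41,ζ), (41,η), (41,θ)}
  {40, 41} × {ζ, η} = {(40,ζ), (40,η), (41,ζ), (41,η)}
  {40, 41} × {ζ, η, θ} = {(40,ζ), (40,η), (40,θ), (41,ζ), (41,η), (41,θ)}
These 7 distinct sets form the basis B.
Close under arbitrary unions to get τ_{X×Y}; counting gives |τ_{X×Y}| = 10.


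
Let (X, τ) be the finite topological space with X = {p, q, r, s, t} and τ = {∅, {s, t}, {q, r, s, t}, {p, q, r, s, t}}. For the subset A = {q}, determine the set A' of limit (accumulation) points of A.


A' = {p, r}

For each x ∈ X, list the open sets U ∈ τ with x ∈ U, then check whether U ∩ (A ∖ {x}) ≠ ∅ for every such U.
  x = p: opens ∋ x are {p, q, r, s, t}; each meets A ∖ {p}, so x IS a limit point.
  x = q: open {q, r, s, t} ∋ x has {q, r, s, t} ∩ (A ∖ {q}) = ∅, so x is NOT a limit point.
  x = r: opens ∋ x are {q, r, s, t}, {p, q, r, s, t}; each meets A ∖ {r}, so x IS a limit point.
  x = s: open {s, t} ∋ x has {s, t} ∩ (A ∖ {s}) = ∅, so x is NOT a limit point.
  x = t: open {s, t} ∋ x has {s, t} ∩ (A ∖ {t}) = ∅, so x is NOT a limit point.
Collecting: A' = {p, r}.


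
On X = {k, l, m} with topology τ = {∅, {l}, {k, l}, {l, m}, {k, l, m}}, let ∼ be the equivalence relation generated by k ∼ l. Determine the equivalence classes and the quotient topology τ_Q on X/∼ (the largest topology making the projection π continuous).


X/∼ = {[k=l], [m]}; |τ_Q| = 3.

Equivalence classes: [k=l], [m].
Quotient map π: X → X/∼ sends k ↦ [k=l], l ↦ [k=l], m ↦ [m].
For each subset V ⊆ X/∼, compute π^{-1}(V) ⊆ X and check whether π^{-1}(V) ∈ τ. V is open in τ_Q iff π^{-1}(V) ∈ τ.
  V = {}: π^{-1}(V) = ∅ ∈ τ ✓.
  V = {[k=l]}: π^{-1}(V) = {k, l} ∈ τ ✓.
  V = {[m]}: π^{-1}(V) = {m} ∉ τ ✗.
  V = {[k=l], [m]}: π^{-1}(V) = {k, l, m} ∈ τ ✓.
Open sets in the quotient: τ_Q = {{}, {[k=l]}, {[k=l], [m]}} (3 elements).


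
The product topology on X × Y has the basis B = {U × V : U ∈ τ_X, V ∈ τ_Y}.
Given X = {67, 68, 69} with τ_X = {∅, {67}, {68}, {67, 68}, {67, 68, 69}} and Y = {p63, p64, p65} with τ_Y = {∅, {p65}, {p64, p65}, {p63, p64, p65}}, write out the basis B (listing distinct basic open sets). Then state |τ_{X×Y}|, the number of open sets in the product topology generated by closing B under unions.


Basis B = {∅ × ∅, {67} × {p65}, {68} × {p65}, {67} × {p64, p65}, {67, 68} × {p65}, {68} × {p64, p65}, {67} × {p63, p64, p65}, {67, 68, 69} × {p65}, {68} × {p63, p64, p65}, {67, 68} × {p64, p65}, {67, 68} × {p63, p64, p65}, {67, 68, 69} × {p64, p65}, {67, 68, 69} × {p63, p64, p65}}; |τ_{X×Y}| = 30.

Enumerate products U × V with U ∈ τ_X, V ∈ τ_Y (deduplicated):
  ∅ × ∅ = {} (∅)
  {67} × {p65} = {(67,p65)}
  {68} × {p65} = {(68,p65)}
  {67} × {p64, p65} = {(67,p64), (67,p65)}
  {67, 68} × {p65} = {(67,p65), (68,p65)}
  {68} × {p64, p65} = {(68,p64), (68,p65)}
  {67} × {p63, p64, p65} = {(67,p63), (67,p64), (67,p65)}
  {67, 68, 69} × {p65} = {(67,p65), (68,p65), (69,p65)}
  {68} × {p63, p64, p65} = {(68,p63), (68,p64), (68,p65)}
  {67, 68} × {p64, p65} = {(67,p64), (67,p65), (68,p64), (68,p65)}
  {67, 68} × {p63, p64, p65} = {(67,p63), (67,p64), (67,p65), (68,p63), (68,p64), (68,p65)}
  {67, 68, 69} × {p64, p65} = {(67,p64), (67,p65), (68,p64), (68,p65), (69,p64), (69,p65)}
  {67, 68, 69} × {p63, p64, p65} = {(67,p63), (67,p64), (67,p65), (68,p63), (68,p64), (68,p65), (69,p63), (69,p64), (69,p65)}
These 13 distinct sets form the basis B.
Close under arbitrary unions to get τ_{X×Y}; counting gives |τ_{X×Y}| = 30.


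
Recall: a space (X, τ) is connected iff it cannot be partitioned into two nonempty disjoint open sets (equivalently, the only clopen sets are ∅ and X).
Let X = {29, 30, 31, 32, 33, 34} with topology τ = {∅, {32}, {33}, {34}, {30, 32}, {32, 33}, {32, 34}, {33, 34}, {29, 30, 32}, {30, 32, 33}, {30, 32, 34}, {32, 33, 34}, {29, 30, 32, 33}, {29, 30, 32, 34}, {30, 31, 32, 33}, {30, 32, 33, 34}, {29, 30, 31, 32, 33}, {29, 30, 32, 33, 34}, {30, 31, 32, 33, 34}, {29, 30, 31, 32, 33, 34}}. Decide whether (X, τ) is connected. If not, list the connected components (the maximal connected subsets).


(X, τ) is disconnected; components = [{34}, {29, 30, 31, 32, 33}].

Find clopen sets (U ∈ τ with X ∖ U ∈ τ):
  U = ∅, X ∖ U = {29, 30, 31, 32, 33, 34} — both open, so U is clopen.
  U = {34}, X ∖ U = {29, 30, 31, 32, 33} — both open, so U is clopen.
  U = {29, 30, 31, 32, 33}, X ∖ U = {34} — both open, so U is clopen.
  U = {29, 30, 31, 32, 33, 34}, X ∖ U = ∅ — both open, so U is clopen.
Nontrivial clopen(s) exist: e.g. {29, 30, 31, 32, 33}. So (X, τ) is disconnected.
Compute connected components by grouping points that agree on all clopens:
  component: {34}
  component: {29, 30, 31, 32, 33}


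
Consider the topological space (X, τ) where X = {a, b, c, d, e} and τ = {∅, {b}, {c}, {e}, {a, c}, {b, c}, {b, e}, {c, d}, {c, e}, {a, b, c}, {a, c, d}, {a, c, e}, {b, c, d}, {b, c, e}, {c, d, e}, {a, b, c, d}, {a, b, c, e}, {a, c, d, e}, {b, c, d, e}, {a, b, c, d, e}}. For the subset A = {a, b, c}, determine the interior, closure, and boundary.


int(A) = {a, b, c}, cl(A) = {a, b, c, d}, ∂A = {d}.

Closed sets in (X, τ) are complements of opens:
  closed(X, τ) = {∅, {a}, {b}, {d}, {e}, {a, b}, {a, d}, {a, e}, {b, d}, {b, e}, {d, e}, {a, b, d}, {a, b, e}, {a, c, d}, {a, d, e}, {b, d, e}, {a, b, c, d}, {a, b, d, e}, {a, c, d, e}, {a, b, c, d, e}}.
int(A) = ⋃ {U ∈ τ : U ⊆ A}. Opens contained in A: ∅, {b}, {c}, {a, c}, {b, c}, {a, b, c}.
Taking the union of these: int(A) = {a, b, c}.
cl(A) = ⋂ {C closed : A ⊆ C}. Closed sets containing A: {a, b, c, d}, {a, b, c, d, e}.
Intersecting these: cl(A) = {a, b, c, d}.
∂A = cl(A) ∖ int(A) = {a, b, c, d} ∖ {a, b, c} = {d}.


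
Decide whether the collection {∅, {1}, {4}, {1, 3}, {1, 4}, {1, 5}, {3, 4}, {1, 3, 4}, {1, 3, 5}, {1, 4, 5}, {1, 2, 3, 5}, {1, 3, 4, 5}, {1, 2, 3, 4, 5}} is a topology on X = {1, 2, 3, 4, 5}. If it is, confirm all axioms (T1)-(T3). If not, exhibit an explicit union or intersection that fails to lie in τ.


τ is NOT a topology on X.

Axiom (T1): ∅ ∈ τ? Yes; X ∈ τ? Yes.
Axiom (T2/T3): check pairwise unions and intersections of members of τ.
Counterexample for (T3): {1, 3} ∩ {3, 4} = {3} ∉ τ. Therefore τ is NOT a topology.


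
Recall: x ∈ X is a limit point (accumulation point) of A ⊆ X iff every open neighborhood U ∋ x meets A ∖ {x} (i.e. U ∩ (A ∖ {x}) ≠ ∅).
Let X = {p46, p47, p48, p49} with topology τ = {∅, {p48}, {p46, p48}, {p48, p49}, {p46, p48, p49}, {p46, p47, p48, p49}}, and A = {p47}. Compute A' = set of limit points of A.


A' = ∅

For each x ∈ X, list the open sets U ∈ τ with x ∈ U, then check whether U ∩ (A ∖ {x}) ≠ ∅ for every such U.
  x = p46: open {p46, p48} ∋ x has {p46, p48} ∩ (A ∖ {p46}) = ∅, so x is NOT a limit point.
  x = p47: open {p46, p47, p48, p49} ∋ x has {p46, p47, p48, p49} ∩ (A ∖ {p47}) = ∅, so x is NOT a limit point.
  x = p48: open {p48} ∋ x has {p48} ∩ (A ∖ {p48}) = ∅, so x is NOT a limit point.
  x = p49: open {p48, p49} ∋ x has {p48, p49} ∩ (A ∖ {p49}) = ∅, so x is NOT a limit point.
Collecting: A' = ∅.


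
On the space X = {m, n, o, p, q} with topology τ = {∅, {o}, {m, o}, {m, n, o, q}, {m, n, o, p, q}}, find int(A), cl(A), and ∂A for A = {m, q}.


int(A) = ∅, cl(A) = {m, n, p, q}, ∂A = {m, n, p, q}.

Closed sets in (X, τ) are complements of opens:
  closed(X, τ) = {∅, {p}, {n, p, q}, {m, n, p, q}, {m, n, o, p, q}}.
int(A) = ⋃ {U ∈ τ : U ⊆ A}. Opens contained in A: ∅.
Taking the union of these: int(A) = ∅.
cl(A) = ⋂ {C closed : A ⊆ C}. Closed sets containing A: {m, n, p, q}, {m, n, o, p, q}.
Intersecting these: cl(A) = {m, n, p, q}.
∂A = cl(A) ∖ int(A) = {m, n, p, q} ∖ ∅ = {m, n, p, q}.


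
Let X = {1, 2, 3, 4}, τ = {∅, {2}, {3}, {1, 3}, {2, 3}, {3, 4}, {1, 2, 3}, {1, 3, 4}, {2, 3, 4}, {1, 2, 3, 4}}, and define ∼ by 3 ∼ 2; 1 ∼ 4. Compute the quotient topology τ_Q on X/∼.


X/∼ = {[1=4], [2=3]}; |τ_Q| = 3.

Equivalence classes: [1=4], [2=3].
Quotient map π: X → X/∼ sends 1 ↦ [1=4], 2 ↦ [2=3], 3 ↦ [2=3], 4 ↦ [1=4].
For each subset V ⊆ X/∼, compute π^{-1}(V) ⊆ X and check whether π^{-1}(V) ∈ τ. V is open in τ_Q iff π^{-1}(V) ∈ τ.
  V = {}: π^{-1}(V) = ∅ ∈ τ ✓.
  V = {[1=4]}: π^{-1}(V) = {1, 4} ∉ τ ✗.
  V = {[2=3]}: π^{-1}(V) = {2, 3} ∈ τ ✓.
  V = {[1=4], [2=3]}: π^{-1}(V) = {1, 2, 3, 4} ∈ τ ✓.
Open sets in the quotient: τ_Q = {{}, {[2=3]}, {[1=4], [2=3]}} (3 elements).


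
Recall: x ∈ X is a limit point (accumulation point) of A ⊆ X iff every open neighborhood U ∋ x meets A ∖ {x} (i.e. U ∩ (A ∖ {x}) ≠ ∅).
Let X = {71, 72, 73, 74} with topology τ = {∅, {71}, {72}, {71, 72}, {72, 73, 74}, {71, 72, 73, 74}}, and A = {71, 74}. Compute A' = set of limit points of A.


A' = {73}

For each x ∈ X, list the open sets U ∈ τ with x ∈ U, then check whether U ∩ (A ∖ {x}) ≠ ∅ for every such U.
  x = 71: open {71} ∋ x has {71} ∩ (A ∖ {71}) = ∅, so x is NOT a limit point.
  x = 72: open {72} ∋ x has {72} ∩ (A ∖ {72}) = ∅, so x is NOT a limit point.
  x = 73: opens ∋ x are {72, 73, 74}, {71, 72, 73, 74}; each meets A ∖ {73}, so x IS a limit point.
  x = 74: open {72, 73, 74} ∋ x has {72, 73, 74} ∩ (A ∖ {74}) = ∅, so x is NOT a limit point.
Collecting: A' = {73}.


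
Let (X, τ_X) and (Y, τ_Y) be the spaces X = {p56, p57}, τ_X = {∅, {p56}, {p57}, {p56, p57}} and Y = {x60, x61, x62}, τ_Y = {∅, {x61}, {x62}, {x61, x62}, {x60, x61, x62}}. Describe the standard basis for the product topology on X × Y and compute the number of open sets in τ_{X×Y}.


Basis B = {∅ × ∅, {p56} × {x61}, {p56} × {x62}, {p57} × {x61}, {p57} × {x62}, {p56} × {x61, x62}, {p56, p57} × {x61}, {p56, p57} × {x62}, {p57} × {x61, x62}, {p56} × {x60, x61, x62}, {p57} × {x60, x61, x62}, {p56, p57} × {x61, x62}, {p56, p57} × {x60, x61, x62}}; |τ_{X×Y}| = 25.

Enumerate products U × V with U ∈ τ_X, V ∈ τ_Y (deduplicated):
  ∅ × ∅ = {} (∅)
  {p56} × {x61} = {(p56,x61)}
  {p56} × {x62} = {(p56,x62)}
  {p57} × {x61} = {(p57,x61)}
  {p57} × {x62} = {(p57,x62)}
  {p56} × {x61, x62} = {(p56,x61), (p56,x62)}
  {p56, p57} × {x61} = {(p56,x61), (p57,x61)}
  {p56, p57} × {x62} = {(p56,x62), (p57,x62)}
  {p57} × {x61, x62} = {(p57,x61), (p57,x62)}
  {p56} × {x60, x61, x62} = {(p56,x60), (p56,x61), (p56,x62)}
  {p57} × {x60, x61, x62} = {(p57,x60), (p57,x61), (p57,x62)}
  {p56, p57} × {x61, x62} = {(p56,x61), (p56,x62), (p57,x61), (p57,x62)}
  {p56, p57} × {x60, x61, x62} = {(p56,x60), (p56,x61), (p56,x62), (p57,x60), (p57,x61), (p57,x62)}
These 13 distinct sets form the basis B.
Close under arbitrary unions to get τ_{X×Y}; counting gives |τ_{X×Y}| = 25.


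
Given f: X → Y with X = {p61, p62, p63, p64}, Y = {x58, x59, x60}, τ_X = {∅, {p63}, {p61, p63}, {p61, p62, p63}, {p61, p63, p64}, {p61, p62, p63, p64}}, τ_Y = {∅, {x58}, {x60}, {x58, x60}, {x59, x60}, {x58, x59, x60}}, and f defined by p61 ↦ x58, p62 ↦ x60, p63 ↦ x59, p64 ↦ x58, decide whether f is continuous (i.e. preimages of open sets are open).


f is NOT continuous.

Compute f^{-1}(U) for each U ∈ τ_Y:
  U = ∅: f^{-1}(U) = ∅ ∈ τ_X ✓.
  U = {x58}: f^{-1}(U) = {p61, p64} ∉ τ_X ✗.
  U = {x60}: f^{-1}(U) = {p62} ∉ τ_X ✗.
  U = {x58, x60}: f^{-1}(U) = {p61, p62, p64} ∉ τ_X ✗.
  U = {x59, x60}: f^{-1}(U) = {p62, p63} ∉ τ_X ✗.
  U = {x58, x59, x60}: f^{-1}(U) = {p61, p62, p63, p64} ∈ τ_X ✓.
Found U = {x58} with f^{-1}(U) = {p61, p64} not in τ_X. Therefore f is NOT continuous.


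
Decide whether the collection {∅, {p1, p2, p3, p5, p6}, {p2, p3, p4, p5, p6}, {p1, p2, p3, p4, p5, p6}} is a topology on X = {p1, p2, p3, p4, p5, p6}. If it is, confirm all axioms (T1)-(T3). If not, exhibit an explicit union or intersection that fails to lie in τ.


τ is NOT a topology on X.

Axiom (T1): ∅ ∈ τ? Yes; X ∈ τ? Yes.
Axiom (T2/T3): check pairwise unions and intersections of members of τ.
Counterexample for (T3): {p1, p2, p3, p5, p6} ∩ {p2, p3, p4, p5, p6} = {p2, p3, p5, p6} ∉ τ. Therefore τ is NOT a topology.


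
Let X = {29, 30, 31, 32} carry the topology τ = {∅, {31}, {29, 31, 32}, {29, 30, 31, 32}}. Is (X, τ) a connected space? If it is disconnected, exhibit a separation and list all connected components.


(X, τ) is connected.

Find clopen sets (U ∈ τ with X ∖ U ∈ τ):
  U = ∅, X ∖ U = {29, 30, 31, 32} — both open, so U is clopen.
  U = {29, 30, 31, 32}, X ∖ U = ∅ — both open, so U is clopen.
Only trivial clopens (∅ and X) exist, so (X, τ) is connected.
Compute connected components by grouping points that agree on all clopens:
  component: {29, 30, 31, 32}


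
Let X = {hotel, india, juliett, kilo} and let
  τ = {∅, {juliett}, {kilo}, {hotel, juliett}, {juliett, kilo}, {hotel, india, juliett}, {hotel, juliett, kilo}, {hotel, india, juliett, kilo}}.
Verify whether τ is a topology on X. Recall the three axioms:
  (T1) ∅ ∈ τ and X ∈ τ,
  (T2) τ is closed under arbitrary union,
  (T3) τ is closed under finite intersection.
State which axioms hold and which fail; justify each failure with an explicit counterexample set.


τ IS a topology on X.

Axiom (T1): ∅ ∈ τ? Yes; X ∈ τ? Yes.
Axiom (T2/T3): check pairwise unions and intersections of members of τ.
All pairwise intersections and unions checked — each lies in τ. Therefore τ satisfies (T1), (T2), (T3): it IS a topology on X.


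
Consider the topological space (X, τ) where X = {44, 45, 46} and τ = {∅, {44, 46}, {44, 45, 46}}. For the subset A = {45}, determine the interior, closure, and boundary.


int(A) = ∅, cl(A) = {45}, ∂A = {45}.

Closed sets in (X, τ) are complements of opens:
  closed(X, τ) = {∅, {45}, {44, 45, 46}}.
int(A) = ⋃ {U ∈ τ : U ⊆ A}. Opens contained in A: ∅.
Taking the union of these: int(A) = ∅.
cl(A) = ⋂ {C closed : A ⊆ C}. Closed sets containing A: {45}, {44, 45, 46}.
Intersecting these: cl(A) = {45}.
∂A = cl(A) ∖ int(A) = {45} ∖ ∅ = {45}.


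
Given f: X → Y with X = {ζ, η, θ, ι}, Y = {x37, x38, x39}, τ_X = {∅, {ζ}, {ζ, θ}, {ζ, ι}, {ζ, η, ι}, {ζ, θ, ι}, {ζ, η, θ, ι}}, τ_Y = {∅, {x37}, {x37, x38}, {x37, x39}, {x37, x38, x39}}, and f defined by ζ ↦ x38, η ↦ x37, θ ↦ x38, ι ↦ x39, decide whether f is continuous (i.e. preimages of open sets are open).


f is NOT continuous.

Compute f^{-1}(U) for each U ∈ τ_Y:
  U = ∅: f^{-1}(U) = ∅ ∈ τ_X ✓.
  U = {x37}: f^{-1}(U) = {η} ∉ τ_X ✗.
  U = {x37, x38}: f^{-1}(U) = {ζ, η, θ} ∉ τ_X ✗.
  U = {x37, x39}: f^{-1}(U) = {η, ι} ∉ τ_X ✗.
  U = {x37, x38, x39}: f^{-1}(U) = {ζ, η, θ, ι} ∈ τ_X ✓.
Found U = {x37} with f^{-1}(U) = {η} not in τ_X. Therefore f is NOT continuous.


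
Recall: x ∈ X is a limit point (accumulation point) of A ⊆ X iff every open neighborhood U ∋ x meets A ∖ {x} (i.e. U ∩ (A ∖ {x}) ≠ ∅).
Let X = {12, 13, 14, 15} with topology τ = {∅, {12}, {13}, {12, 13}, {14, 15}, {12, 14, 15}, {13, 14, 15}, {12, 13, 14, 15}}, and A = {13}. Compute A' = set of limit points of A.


A' = ∅

For each x ∈ X, list the open sets U ∈ τ with x ∈ U, then check whether U ∩ (A ∖ {x}) ≠ ∅ for every such U.
  x = 12: open {12} ∋ x has {12} ∩ (A ∖ {12}) = ∅, so x is NOT a limit point.
  x = 13: open {13} ∋ x has {13} ∩ (A ∖ {13}) = ∅, so x is NOT a limit point.
  x = 14: open {14, 15} ∋ x has {14, 15} ∩ (A ∖ {14}) = ∅, so x is NOT a limit point.
  x = 15: open {14, 15} ∋ x has {14, 15} ∩ (A ∖ {15}) = ∅, so x is NOT a limit point.
Collecting: A' = ∅.


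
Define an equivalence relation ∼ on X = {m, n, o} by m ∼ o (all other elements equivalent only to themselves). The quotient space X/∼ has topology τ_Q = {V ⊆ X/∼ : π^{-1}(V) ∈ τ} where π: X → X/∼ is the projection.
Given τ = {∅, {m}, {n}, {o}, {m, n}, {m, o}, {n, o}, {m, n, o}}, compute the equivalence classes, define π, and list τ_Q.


X/∼ = {[m=o], [n]}; |τ_Q| = 4.

Equivalence classes: [m=o], [n].
Quotient map π: X → X/∼ sends m ↦ [m=o], n ↦ [n], o ↦ [m=o].
For each subset V ⊆ X/∼, compute π^{-1}(V) ⊆ X and check whether π^{-1}(V) ∈ τ. V is open in τ_Q iff π^{-1}(V) ∈ τ.
  V = {}: π^{-1}(V) = ∅ ∈ τ ✓.
  V = {[m=o]}: π^{-1}(V) = {m, o} ∈ τ ✓.
  V = {[n]}: π^{-1}(V) = {n} ∈ τ ✓.
  V = {[m=o], [n]}: π^{-1}(V) = {m, n, o} ∈ τ ✓.
Open sets in the quotient: τ_Q = {{}, {[m=o]}, {[n]}, {[m=o], [n]}} (4 elements).


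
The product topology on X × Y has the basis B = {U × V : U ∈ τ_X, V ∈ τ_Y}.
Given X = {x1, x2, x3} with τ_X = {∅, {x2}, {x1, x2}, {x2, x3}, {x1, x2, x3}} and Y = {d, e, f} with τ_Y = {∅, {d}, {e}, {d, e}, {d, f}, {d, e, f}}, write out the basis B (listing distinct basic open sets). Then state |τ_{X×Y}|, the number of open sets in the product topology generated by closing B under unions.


Basis B = {∅ × ∅, {x2} × {d}, {x2} × {e}, {x1, x2} × {d}, {x1, x2} × {e}, {x2} × {d, e}, {x2} × {d, f}, {x2, x3} × {d}, {x2, x3} × {e}, {x1, x2, x3} × {d}, {x1, x2, x3} × {e}, {x2} × {d, e, f}, {x1, x2} × {d, e}, {x1, x2} × {d, f}, {x2, x3} × {d, e}, {x2, x3} × {d, f}, {x1, x2} × {d, e, f}, {x1, x2, x3} × {d, e}, {x1, x2, x3} × {d, f}, {x2, x3} × {d, e, f}, {x1, x2, x3} × {d, e, f}}; |τ_{X×Y}| = 70.

Enumerate products U × V with U ∈ τ_X, V ∈ τ_Y (deduplicated):
  ∅ × ∅ = {} (∅)
  {x2} × {d} = {(x2,d)}
  {x2} × {e} = {(x2,e)}
  {x1, x2} × {d} = {(x1,d), (x2,d)}
  {x1, x2} × {e} = {(x1,e), (x2,e)}
  {x2} × {d, e} = {(x2,d), (x2,e)}
  {x2} × {d, f} = {(x2,d), (x2,f)}
  {x2, x3} × {d} = {(x2,d), (x3,d)}
  {x2, x3} × {e} = {(x2,e), (x3,e)}
  {x1, x2, x3} × {d} = {(x1,d), (x2,d), (x3,d)}
  {x1, x2, x3} × {e} = {(x1,e), (x2,e), (x3,e)}
  {x2} × {d, e, f} = {(x2,d), (x2,e), (x2,f)}
  {x1, x2} × {d, e} = {(x1,d), (x1,e), (x2,d), (x2,e)}
  {x1, x2} × {d, f} = {(x1,d), (x1,f), (x2,d), (x2,f)}
  {x2, x3} × {d, e} = {(x2,d), (x2,e), (x3,d), (x3,e)}
  {x2, x3} × {d, f} = {(x2,d), (x2,f), (x3,d), (x3,f)}
  {x1, x2} × {d, e, f} = {(x1,d), (x1,e), (x1,f), (x2,d), (x2,e), (x2,f)}
  {x1, x2, x3} × {d, e} = {(x1,d), (x1,e), (x2,d), (x2,e), (x3,d), (x3,e)}
  {x1, x2, x3} × {d, f} = {(x1,d), (x1,f), (x2,d), (x2,f), (x3,d), (x3,f)}
  {x2, x3} × {d, e, f} = {(x2,d), (x2,e), (x2,f), (x3,d), (x3,e), (x3,f)}
  {x1, x2, x3} × {d, e, f} = {(x1,d), (x1,e), (x1,f), (x2,d), (x2,e), (x2,f), (x3,d), (x3,e), (x3,f)}
These 21 distinct sets form the basis B.
Close under arbitrary unions to get τ_{X×Y}; counting gives |τ_{X×Y}| = 70.
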